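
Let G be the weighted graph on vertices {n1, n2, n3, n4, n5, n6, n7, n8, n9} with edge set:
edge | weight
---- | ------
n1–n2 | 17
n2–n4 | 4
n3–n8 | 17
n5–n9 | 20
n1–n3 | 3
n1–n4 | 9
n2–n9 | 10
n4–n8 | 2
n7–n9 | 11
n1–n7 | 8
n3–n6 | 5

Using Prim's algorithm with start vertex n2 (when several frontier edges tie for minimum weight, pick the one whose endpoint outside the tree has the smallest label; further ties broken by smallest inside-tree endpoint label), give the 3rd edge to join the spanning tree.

n1-n4

Prim, starting at n2.
Step 1: cheapest edge leaving the tree is n2–n4 (4); add n4.
Step 2: cheapest edge leaving the tree is n4–n8 (2); add n8.
Step 3: cheapest edge leaving the tree is n1–n4 (9); add n1.
Step 4: cheapest edge leaving the tree is n1–n3 (3); add n3.
Step 5: cheapest edge leaving the tree is n3–n6 (5); add n6.
Step 6: cheapest edge leaving the tree is n1–n7 (8); add n7.
Step 7: cheapest edge leaving the tree is n2–n9 (10); add n9.
Step 8: cheapest edge leaving the tree is n5–n9 (20); add n5.
The 3rd edge added is n1–n4.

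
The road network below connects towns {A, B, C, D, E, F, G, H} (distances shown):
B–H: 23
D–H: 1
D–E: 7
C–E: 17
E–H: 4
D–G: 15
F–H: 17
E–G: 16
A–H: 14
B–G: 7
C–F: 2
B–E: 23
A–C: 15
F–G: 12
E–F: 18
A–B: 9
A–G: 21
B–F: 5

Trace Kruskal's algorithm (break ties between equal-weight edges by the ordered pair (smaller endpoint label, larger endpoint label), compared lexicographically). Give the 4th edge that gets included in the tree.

Kruskal's algorithm — process edges by increasing weight (ties by edge label):
D–H (1): add — endpoints in different components.
C–F (2): add — endpoints in different components.
E–H (4): add — endpoints in different components.
B–F (5): add — endpoints in different components.
B–G (7): add — endpoints in different components.
D–E (7): skip — D and E already connected.
A–B (9): add — endpoints in different components.
F–G (12): skip — F and G already connected.
A–H (14): add — endpoints in different components.
The 4th edge added is B–F.

B-F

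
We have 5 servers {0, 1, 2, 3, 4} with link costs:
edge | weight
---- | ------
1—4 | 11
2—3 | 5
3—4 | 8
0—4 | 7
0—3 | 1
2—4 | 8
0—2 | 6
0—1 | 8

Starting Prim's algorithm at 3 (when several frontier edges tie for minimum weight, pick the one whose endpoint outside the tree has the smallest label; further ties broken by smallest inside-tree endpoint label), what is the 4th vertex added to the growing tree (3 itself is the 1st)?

4

Prim's algorithm from 3:
Step 1: cheapest edge leaving the tree is 0—3 (1); add 0.
Step 2: cheapest edge leaving the tree is 2—3 (5); add 2.
Step 3: cheapest edge leaving the tree is 0—4 (7); add 4.
Step 4: cheapest edge leaving the tree is 0—1 (8); add 1.
Vertex order: 3, 0, 2, 4, 1. The 4th vertex is 4.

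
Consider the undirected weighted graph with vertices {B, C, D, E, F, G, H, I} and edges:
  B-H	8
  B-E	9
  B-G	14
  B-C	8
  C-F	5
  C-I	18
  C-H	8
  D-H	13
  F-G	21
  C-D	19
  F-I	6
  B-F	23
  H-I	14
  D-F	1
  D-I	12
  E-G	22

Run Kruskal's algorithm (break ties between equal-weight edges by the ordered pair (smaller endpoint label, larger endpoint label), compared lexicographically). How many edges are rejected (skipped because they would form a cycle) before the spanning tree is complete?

3

Kruskal: consider edges lightest-first.
D-F (1): add — endpoints in different components.
C-F (5): add — endpoints in different components.
F-I (6): add — endpoints in different components.
B-C (8): add — endpoints in different components.
B-H (8): add — endpoints in different components.
C-H (8): skip — C and H already connected.
B-E (9): add — endpoints in different components.
D-I (12): skip — D and I already connected.
D-H (13): skip — D and H already connected.
B-G (14): add — endpoints in different components.
Edges rejected before the tree was complete: 3.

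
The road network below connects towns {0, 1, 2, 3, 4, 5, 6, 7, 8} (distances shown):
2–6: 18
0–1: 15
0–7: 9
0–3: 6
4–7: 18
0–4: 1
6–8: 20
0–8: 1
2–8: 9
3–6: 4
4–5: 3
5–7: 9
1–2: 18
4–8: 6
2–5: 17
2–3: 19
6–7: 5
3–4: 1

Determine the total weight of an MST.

Prim's algorithm from 1:
Step 1: cheapest edge leaving the tree is 0–1 (15); add 0.
Step 2: cheapest edge leaving the tree is 0–4 (1); add 4.
Step 3: cheapest edge leaving the tree is 3–4 (1); add 3.
Step 4: cheapest edge leaving the tree is 0–8 (1); add 8.
Step 5: cheapest edge leaving the tree is 4–5 (3); add 5.
Step 6: cheapest edge leaving the tree is 3–6 (4); add 6.
Step 7: cheapest edge leaving the tree is 6–7 (5); add 7.
Step 8: cheapest edge leaving the tree is 2–8 (9); add 2.
MST edges: 0–1, 0–4, 3–4, 0–8, 4–5, 3–6, 6–7, 2–8; total weight 15+1+1+1+3+4+5+9 = 39.

39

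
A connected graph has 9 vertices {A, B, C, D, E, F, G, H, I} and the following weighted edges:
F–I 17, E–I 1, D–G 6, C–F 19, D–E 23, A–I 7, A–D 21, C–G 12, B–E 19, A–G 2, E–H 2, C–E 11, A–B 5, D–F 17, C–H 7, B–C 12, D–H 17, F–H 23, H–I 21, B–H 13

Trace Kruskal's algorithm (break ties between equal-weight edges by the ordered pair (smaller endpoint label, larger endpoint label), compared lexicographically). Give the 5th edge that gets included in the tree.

D-G

Sort edges by weight, then run Kruskal:
E–I (1): add — endpoints in different components.
A–G (2): add — endpoints in different components.
E–H (2): add — endpoints in different components.
A–B (5): add — endpoints in different components.
D–G (6): add — endpoints in different components.
A–I (7): add — endpoints in different components.
C–H (7): add — endpoints in different components.
C–E (11): skip — C and E already connected.
B–C (12): skip — B and C already connected.
C–G (12): skip — C and G already connected.
B–H (13): skip — B and H already connected.
D–F (17): add — endpoints in different components.
The 5th edge added is D–G.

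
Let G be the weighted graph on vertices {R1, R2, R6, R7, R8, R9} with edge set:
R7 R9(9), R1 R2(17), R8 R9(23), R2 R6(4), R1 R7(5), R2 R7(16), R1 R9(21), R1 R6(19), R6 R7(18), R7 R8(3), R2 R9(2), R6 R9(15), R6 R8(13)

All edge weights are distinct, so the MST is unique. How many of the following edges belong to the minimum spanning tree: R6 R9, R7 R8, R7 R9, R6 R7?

Sort edges by weight, then run Kruskal:
R2 R9 (2): add — endpoints in different components.
R7 R8 (3): add — endpoints in different components.
R2 R6 (4): add — endpoints in different components.
R1 R7 (5): add — endpoints in different components.
R7 R9 (9): add — endpoints in different components.
MST edge set: {R2 R9, R7 R8, R2 R6, R1 R7, R7 R9}.
Of the listed edges, {R7 R8, R7 R9} are in the MST → 2.

2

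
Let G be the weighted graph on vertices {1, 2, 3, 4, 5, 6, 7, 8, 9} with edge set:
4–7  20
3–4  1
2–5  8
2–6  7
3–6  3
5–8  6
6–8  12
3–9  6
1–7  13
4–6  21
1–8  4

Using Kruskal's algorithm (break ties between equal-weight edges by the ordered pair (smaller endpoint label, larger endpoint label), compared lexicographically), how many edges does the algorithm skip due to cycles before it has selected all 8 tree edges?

Kruskal's algorithm — process edges by increasing weight (ties by edge label):
3–4 (1): add — endpoints in different components.
3–6 (3): add — endpoints in different components.
1–8 (4): add — endpoints in different components.
3–9 (6): add — endpoints in different components.
5–8 (6): add — endpoints in different components.
2–6 (7): add — endpoints in different components.
2–5 (8): add — endpoints in different components.
6–8 (12): skip — 6 and 8 already connected.
1–7 (13): add — endpoints in different components.
Edges rejected before the tree was complete: 1.

1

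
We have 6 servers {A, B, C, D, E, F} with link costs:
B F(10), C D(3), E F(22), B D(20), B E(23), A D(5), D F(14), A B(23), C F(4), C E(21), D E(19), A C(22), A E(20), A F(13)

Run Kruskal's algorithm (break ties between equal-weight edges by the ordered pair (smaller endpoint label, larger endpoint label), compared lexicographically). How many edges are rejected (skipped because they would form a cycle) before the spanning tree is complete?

2

Kruskal: consider edges lightest-first.
C D (3): add. Components now {A} {B} {C,D} {E} {F}
C F (4): add. Components now {A} {B} {C,D,F} {E}
A D (5): add. Components now {A,C,D,F} {B} {E}
B F (10): add. Components now {A,B,C,D,F} {E}
A F (13): skip — A and F already connected.
D F (14): skip — D and F already connected.
D E (19): add. Components now {A,B,C,D,E,F}
Edges rejected before the tree was complete: 2.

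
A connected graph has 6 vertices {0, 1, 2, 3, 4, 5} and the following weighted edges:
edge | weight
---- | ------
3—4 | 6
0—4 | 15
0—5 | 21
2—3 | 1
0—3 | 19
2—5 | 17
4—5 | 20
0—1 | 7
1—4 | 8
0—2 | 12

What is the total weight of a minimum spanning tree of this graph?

Kruskal: consider edges lightest-first.
2—3 (1): add — endpoints in different components.
3—4 (6): add — endpoints in different components.
0—1 (7): add — endpoints in different components.
1—4 (8): add — endpoints in different components.
0—2 (12): skip — 0 and 2 already connected.
0—4 (15): skip — 0 and 4 already connected.
2—5 (17): add — endpoints in different components.
MST edges: 2—3, 3—4, 0—1, 1—4, 2—5; total weight 1+6+7+8+17 = 39.

39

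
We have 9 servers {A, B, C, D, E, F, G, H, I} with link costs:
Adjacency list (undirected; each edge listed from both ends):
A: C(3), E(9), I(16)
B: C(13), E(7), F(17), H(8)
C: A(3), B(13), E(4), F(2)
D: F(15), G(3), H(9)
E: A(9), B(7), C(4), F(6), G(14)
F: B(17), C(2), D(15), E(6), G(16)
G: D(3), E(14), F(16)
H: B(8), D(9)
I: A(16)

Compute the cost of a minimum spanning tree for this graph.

52

Grow the tree from H using Prim:
Step 1: cheapest edge leaving the tree is B-H (8); add B.
Step 2: cheapest edge leaving the tree is B-E (7); add E.
Step 3: cheapest edge leaving the tree is C-E (4); add C.
Step 4: cheapest edge leaving the tree is C-F (2); add F.
Step 5: cheapest edge leaving the tree is A-C (3); add A.
Step 6: cheapest edge leaving the tree is D-H (9); add D.
Step 7: cheapest edge leaving the tree is D-G (3); add G.
Step 8: cheapest edge leaving the tree is A-I (16); add I.
MST edges: B-H, B-E, C-E, C-F, A-C, D-H, D-G, A-I; total weight 8+7+4+2+3+9+3+16 = 52.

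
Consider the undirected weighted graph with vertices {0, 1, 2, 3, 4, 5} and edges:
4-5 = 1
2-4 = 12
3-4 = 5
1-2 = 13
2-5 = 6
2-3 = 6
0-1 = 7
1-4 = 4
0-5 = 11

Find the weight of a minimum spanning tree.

23

Kruskal: consider edges lightest-first.
4-5 (1): add. Components now {0} {1} {2} {3} {4,5}
1-4 (4): add. Components now {0} {1,4,5} {2} {3}
3-4 (5): add. Components now {0} {1,3,4,5} {2}
2-3 (6): add. Components now {0} {1,2,3,4,5}
2-5 (6): skip — 2 and 5 already connected.
0-1 (7): add. Components now {0,1,2,3,4,5}
MST edges: 4-5, 1-4, 3-4, 2-3, 0-1; total weight 1+4+5+6+7 = 23.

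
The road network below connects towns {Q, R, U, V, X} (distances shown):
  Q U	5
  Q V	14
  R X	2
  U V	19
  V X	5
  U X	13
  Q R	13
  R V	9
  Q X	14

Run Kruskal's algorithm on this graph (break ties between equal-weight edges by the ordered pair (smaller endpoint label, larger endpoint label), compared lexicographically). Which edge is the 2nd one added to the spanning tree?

Sort edges by weight, then run Kruskal:
R X (2): add. Components now {U} {Q} {R,X} {V}
Q U (5): add. Components now {Q,U} {R,X} {V}
V X (5): add. Components now {Q,U} {R,V,X}
R V (9): skip — V and R already connected.
Q R (13): add. Components now {Q,R,U,V,X}
The 2nd edge added is Q U.

Q-U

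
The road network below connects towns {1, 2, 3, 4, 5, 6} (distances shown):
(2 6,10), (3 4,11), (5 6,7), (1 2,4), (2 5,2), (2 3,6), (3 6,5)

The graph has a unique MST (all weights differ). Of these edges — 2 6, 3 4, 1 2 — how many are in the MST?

Sort edges by weight, then run Kruskal:
2 5 (2): add. Components now {1} {2,5} {3} {4} {6}
1 2 (4): add. Components now {1,2,5} {3} {4} {6}
3 6 (5): add. Components now {1,2,5} {3,6} {4}
2 3 (6): add. Components now {1,2,3,5,6} {4}
5 6 (7): skip — 5 and 6 already connected.
2 6 (10): skip — 2 and 6 already connected.
3 4 (11): add. Components now {1,2,3,4,5,6}
MST edge set: {2 5, 1 2, 3 6, 2 3, 3 4}.
Of the listed edges, {3 4, 1 2} are in the MST → 2.

2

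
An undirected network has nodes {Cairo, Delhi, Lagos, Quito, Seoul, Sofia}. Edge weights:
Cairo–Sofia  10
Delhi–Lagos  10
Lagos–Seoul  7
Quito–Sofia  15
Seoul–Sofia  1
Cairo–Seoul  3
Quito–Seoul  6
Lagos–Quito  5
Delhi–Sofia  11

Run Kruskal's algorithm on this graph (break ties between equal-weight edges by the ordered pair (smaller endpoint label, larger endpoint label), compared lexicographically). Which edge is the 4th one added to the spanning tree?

Kruskal's algorithm — process edges by increasing weight (ties by edge label):
Seoul–Sofia (1): add. Components now {Seoul,Sofia} {Quito} {Cairo} {Delhi} {Lagos}
Cairo–Seoul (3): add. Components now {Cairo,Seoul,Sofia} {Quito} {Delhi} {Lagos}
Lagos–Quito (5): add. Components now {Cairo,Seoul,Sofia} {Lagos,Quito} {Delhi}
Quito–Seoul (6): add. Components now {Cairo,Lagos,Quito,Seoul,Sofia} {Delhi}
Lagos–Seoul (7): skip — Lagos and Seoul already connected.
Cairo–Sofia (10): skip — Sofia and Cairo already connected.
Delhi–Lagos (10): add. Components now {Cairo,Delhi,Lagos,Quito,Seoul,Sofia}
The 4th edge added is Quito–Seoul.

Quito-Seoul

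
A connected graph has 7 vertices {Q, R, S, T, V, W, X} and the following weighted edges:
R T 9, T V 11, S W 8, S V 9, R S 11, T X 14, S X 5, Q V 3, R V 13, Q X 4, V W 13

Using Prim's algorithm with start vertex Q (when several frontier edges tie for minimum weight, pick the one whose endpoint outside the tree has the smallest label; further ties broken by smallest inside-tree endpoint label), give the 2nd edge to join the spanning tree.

Q-X

Grow the tree from Q using Prim:
Step 1: frontier [Q V 3, Q X 4] → take Q V (3); add V.
Step 2: frontier [Q X 4, S V 9, T V 11, R V 13, V W 13] → take Q X (4); add X.
Step 3: frontier [S V 9, T V 11, R V 13, V W 13, S X 5, T X 14] → take S X (5); add S.
Step 4: frontier [S W 8, R S 11, T V 11, R V 13, V W 13, T X 14] → take S W (8); add W.
Step 5: frontier [R S 11, T V 11, R V 13, T X 14] → take R S (11); add R.
Step 6: frontier [R T 9, T V 11, T X 14] → take R T (9); add T.
The 2nd edge added is Q X.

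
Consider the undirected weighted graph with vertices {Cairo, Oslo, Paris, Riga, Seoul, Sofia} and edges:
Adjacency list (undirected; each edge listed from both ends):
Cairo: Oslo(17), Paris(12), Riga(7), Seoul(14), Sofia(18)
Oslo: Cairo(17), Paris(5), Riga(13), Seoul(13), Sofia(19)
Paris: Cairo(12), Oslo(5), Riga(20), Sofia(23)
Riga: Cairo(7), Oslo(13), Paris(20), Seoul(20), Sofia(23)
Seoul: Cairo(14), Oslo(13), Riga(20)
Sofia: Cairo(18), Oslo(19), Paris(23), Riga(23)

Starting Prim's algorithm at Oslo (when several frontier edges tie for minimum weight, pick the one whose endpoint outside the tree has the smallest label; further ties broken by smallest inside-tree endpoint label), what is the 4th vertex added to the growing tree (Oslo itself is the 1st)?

Prim's algorithm from Oslo:
Step 1: cheapest edge leaving the tree is Oslo Paris (5); add Paris.
Step 2: cheapest edge leaving the tree is Cairo Paris (12); add Cairo.
Step 3: cheapest edge leaving the tree is Cairo Riga (7); add Riga.
Step 4: cheapest edge leaving the tree is Oslo Seoul (13); add Seoul.
Step 5: cheapest edge leaving the tree is Cairo Sofia (18); add Sofia.
Vertex order: Oslo, Paris, Cairo, Riga, Seoul, Sofia. The 4th vertex is Riga.

Riga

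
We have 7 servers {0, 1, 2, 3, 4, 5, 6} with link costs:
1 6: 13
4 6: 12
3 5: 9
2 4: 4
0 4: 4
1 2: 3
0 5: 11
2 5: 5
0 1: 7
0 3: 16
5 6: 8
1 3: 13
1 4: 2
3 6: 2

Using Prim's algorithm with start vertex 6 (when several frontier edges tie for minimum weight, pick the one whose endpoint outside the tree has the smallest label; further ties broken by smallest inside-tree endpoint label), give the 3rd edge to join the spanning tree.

Prim, starting at 6.
Step 1: frontier [3 6 2, 5 6 8, 4 6 12, 1 6 13] → take 3 6 (2); add 3.
Step 2: frontier [3 5 9, 1 3 13, 0 3 16, 5 6 8, 4 6 12, 1 6 13] → take 5 6 (8); add 5.
Step 3: frontier [1 3 13, 0 3 16, 2 5 5, 0 5 11, 4 6 12, 1 6 13] → take 2 5 (5); add 2.
Step 4: frontier [1 2 3, 2 4 4, 1 3 13, 0 3 16, 0 5 11, 4 6 12, 1 6 13] → take 1 2 (3); add 1.
Step 5: frontier [1 4 2, 0 1 7, 2 4 4, 0 3 16, 0 5 11, 4 6 12] → take 1 4 (2); add 4.
Step 6: frontier [0 1 7, 0 3 16, 0 4 4, 0 5 11] → take 0 4 (4); add 0.
The 3rd edge added is 2 5.

2-5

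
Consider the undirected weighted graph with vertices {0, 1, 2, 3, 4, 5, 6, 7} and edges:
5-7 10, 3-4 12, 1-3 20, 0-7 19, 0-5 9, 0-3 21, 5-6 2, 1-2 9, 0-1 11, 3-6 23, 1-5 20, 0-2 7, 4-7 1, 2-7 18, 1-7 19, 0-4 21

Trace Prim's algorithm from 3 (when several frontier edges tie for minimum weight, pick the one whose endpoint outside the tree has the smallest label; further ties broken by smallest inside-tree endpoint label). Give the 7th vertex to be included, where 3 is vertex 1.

2

Prim's algorithm from 3:
Step 1: cheapest edge leaving the tree is 3-4 (12); add 4.
Step 2: cheapest edge leaving the tree is 4-7 (1); add 7.
Step 3: cheapest edge leaving the tree is 5-7 (10); add 5.
Step 4: cheapest edge leaving the tree is 5-6 (2); add 6.
Step 5: cheapest edge leaving the tree is 0-5 (9); add 0.
Step 6: cheapest edge leaving the tree is 0-2 (7); add 2.
Step 7: cheapest edge leaving the tree is 1-2 (9); add 1.
Vertex order: 3, 4, 7, 5, 6, 0, 2, 1. The 7th vertex is 2.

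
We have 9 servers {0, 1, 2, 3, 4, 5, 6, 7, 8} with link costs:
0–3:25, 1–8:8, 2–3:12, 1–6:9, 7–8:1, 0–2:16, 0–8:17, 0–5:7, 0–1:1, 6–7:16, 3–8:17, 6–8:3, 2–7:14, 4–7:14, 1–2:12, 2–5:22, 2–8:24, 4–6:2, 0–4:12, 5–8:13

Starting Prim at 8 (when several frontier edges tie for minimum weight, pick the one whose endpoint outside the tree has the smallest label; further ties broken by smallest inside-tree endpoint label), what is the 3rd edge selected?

4-6

Prim, starting at 8.
Step 1: cheapest edge leaving the tree is 7–8 (1); add 7.
Step 2: cheapest edge leaving the tree is 6–8 (3); add 6.
Step 3: cheapest edge leaving the tree is 4–6 (2); add 4.
Step 4: cheapest edge leaving the tree is 1–8 (8); add 1.
Step 5: cheapest edge leaving the tree is 0–1 (1); add 0.
Step 6: cheapest edge leaving the tree is 0–5 (7); add 5.
Step 7: cheapest edge leaving the tree is 1–2 (12); add 2.
Step 8: cheapest edge leaving the tree is 2–3 (12); add 3.
The 3rd edge added is 4–6.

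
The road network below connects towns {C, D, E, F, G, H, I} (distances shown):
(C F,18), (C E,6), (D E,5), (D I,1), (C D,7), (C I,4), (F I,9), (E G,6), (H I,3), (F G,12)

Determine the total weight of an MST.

28

Sort edges by weight, then run Kruskal:
D I (1): add — endpoints in different components.
H I (3): add — endpoints in different components.
C I (4): add — endpoints in different components.
D E (5): add — endpoints in different components.
C E (6): skip — C and E already connected.
E G (6): add — endpoints in different components.
C D (7): skip — C and D already connected.
F I (9): add — endpoints in different components.
MST edges: D I, H I, C I, D E, E G, F I; total weight 1+3+4+5+6+9 = 28.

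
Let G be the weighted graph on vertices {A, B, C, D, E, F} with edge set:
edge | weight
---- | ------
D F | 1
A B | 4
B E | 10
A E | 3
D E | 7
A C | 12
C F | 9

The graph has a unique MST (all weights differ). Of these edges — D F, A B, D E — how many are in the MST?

Sort edges by weight, then run Kruskal:
D F (1): add. Components now {A} {B} {C} {D,F} {E}
A E (3): add. Components now {A,E} {B} {C} {D,F}
A B (4): add. Components now {A,B,E} {C} {D,F}
D E (7): add. Components now {A,B,D,E,F} {C}
C F (9): add. Components now {A,B,C,D,E,F}
MST edge set: {D F, A E, A B, D E, C F}.
Of the listed edges, {D F, A B, D E} are in the MST → 3.

3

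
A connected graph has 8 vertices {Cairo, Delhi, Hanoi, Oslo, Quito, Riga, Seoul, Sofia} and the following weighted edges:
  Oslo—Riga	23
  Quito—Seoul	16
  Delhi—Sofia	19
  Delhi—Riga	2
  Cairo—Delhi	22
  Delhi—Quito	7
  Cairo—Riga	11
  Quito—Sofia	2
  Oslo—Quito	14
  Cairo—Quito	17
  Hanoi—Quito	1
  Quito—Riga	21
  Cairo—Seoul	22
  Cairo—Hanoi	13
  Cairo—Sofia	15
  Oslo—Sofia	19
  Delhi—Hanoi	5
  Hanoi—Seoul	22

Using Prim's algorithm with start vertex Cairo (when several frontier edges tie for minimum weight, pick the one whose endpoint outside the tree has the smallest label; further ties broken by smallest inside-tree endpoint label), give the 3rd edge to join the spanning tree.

Delhi-Hanoi

Prim's algorithm from Cairo:
Step 1: cheapest edge leaving the tree is Cairo—Riga (11); add Riga.
Step 2: cheapest edge leaving the tree is Delhi—Riga (2); add Delhi.
Step 3: cheapest edge leaving the tree is Delhi—Hanoi (5); add Hanoi.
Step 4: cheapest edge leaving the tree is Hanoi—Quito (1); add Quito.
Step 5: cheapest edge leaving the tree is Quito—Sofia (2); add Sofia.
Step 6: cheapest edge leaving the tree is Oslo—Quito (14); add Oslo.
Step 7: cheapest edge leaving the tree is Quito—Seoul (16); add Seoul.
The 3rd edge added is Delhi—Hanoi.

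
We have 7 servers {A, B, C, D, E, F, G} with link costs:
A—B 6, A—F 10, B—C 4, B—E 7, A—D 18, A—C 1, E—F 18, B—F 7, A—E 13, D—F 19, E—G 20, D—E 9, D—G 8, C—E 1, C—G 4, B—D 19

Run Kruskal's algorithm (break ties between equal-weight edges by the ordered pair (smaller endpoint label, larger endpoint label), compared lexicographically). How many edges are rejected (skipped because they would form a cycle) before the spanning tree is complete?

Sort edges by weight, then run Kruskal:
A—C (1): add — endpoints in different components.
C—E (1): add — endpoints in different components.
B—C (4): add — endpoints in different components.
C—G (4): add — endpoints in different components.
A—B (6): skip — A and B already connected.
B—E (7): skip — B and E already connected.
B—F (7): add — endpoints in different components.
D—G (8): add — endpoints in different components.
Edges rejected before the tree was complete: 2.

2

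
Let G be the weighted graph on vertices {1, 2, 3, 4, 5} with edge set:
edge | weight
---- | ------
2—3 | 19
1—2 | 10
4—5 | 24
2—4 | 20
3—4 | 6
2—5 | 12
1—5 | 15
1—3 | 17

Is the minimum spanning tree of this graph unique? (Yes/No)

Kruskal: consider edges lightest-first.
3—4 (6): add — endpoints in different components.
1—2 (10): add — endpoints in different components.
2—5 (12): add — endpoints in different components.
1—5 (15): skip — 1 and 5 already connected.
1—3 (17): add — endpoints in different components.
Every non-tree edge has weight strictly greater than the heaviest edge on the tree path between its endpoints, so the MST is unique.

Yes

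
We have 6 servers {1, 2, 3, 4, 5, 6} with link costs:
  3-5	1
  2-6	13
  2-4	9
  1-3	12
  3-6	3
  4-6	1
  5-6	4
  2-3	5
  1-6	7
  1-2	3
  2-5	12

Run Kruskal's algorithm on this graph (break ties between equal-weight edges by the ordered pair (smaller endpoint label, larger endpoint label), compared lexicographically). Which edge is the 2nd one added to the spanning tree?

4-6

Kruskal's algorithm — process edges by increasing weight (ties by edge label):
3-5 (1): add — endpoints in different components.
4-6 (1): add — endpoints in different components.
1-2 (3): add — endpoints in different components.
3-6 (3): add — endpoints in different components.
5-6 (4): skip — 5 and 6 already connected.
2-3 (5): add — endpoints in different components.
The 2nd edge added is 4-6.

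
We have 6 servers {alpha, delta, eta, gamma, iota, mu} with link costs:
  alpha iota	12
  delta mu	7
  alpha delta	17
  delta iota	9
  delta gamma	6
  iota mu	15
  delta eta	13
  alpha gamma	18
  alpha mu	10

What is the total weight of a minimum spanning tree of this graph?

45

Prim, starting at eta.
Step 1: frontier [delta eta 13] → take delta eta (13); add delta.
Step 2: frontier [delta gamma 6, delta mu 7, delta iota 9, alpha delta 17] → take delta gamma (6); add gamma.
Step 3: frontier [delta mu 7, delta iota 9, alpha delta 17, alpha gamma 18] → take delta mu (7); add mu.
Step 4: frontier [delta iota 9, alpha delta 17, alpha gamma 18, alpha mu 10, iota mu 15] → take delta iota (9); add iota.
Step 5: frontier [alpha delta 17, alpha gamma 18, alpha iota 12, alpha mu 10] → take alpha mu (10); add alpha.
MST edges: delta eta, delta gamma, delta mu, delta iota, alpha mu; total weight 13+6+7+9+10 = 45.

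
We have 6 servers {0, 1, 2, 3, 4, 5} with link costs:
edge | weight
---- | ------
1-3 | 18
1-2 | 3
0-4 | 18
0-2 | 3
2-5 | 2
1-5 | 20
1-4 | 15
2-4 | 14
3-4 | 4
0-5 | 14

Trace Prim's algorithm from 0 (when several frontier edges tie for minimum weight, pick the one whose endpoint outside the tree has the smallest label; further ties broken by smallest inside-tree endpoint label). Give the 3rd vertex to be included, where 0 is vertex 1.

Grow the tree from 0 using Prim:
Step 1: frontier [0-2 3, 0-5 14, 0-4 18] → take 0-2 (3); add 2.
Step 2: frontier [0-5 14, 0-4 18, 2-5 2, 1-2 3, 2-4 14] → take 2-5 (2); add 5.
Step 3: frontier [0-4 18, 1-2 3, 2-4 14, 1-5 20] → take 1-2 (3); add 1.
Step 4: frontier [0-4 18, 1-4 15, 1-3 18, 2-4 14] → take 2-4 (14); add 4.
Step 5: frontier [1-3 18, 3-4 4] → take 3-4 (4); add 3.
Vertex order: 0, 2, 5, 1, 4, 3. The 3rd vertex is 5.

5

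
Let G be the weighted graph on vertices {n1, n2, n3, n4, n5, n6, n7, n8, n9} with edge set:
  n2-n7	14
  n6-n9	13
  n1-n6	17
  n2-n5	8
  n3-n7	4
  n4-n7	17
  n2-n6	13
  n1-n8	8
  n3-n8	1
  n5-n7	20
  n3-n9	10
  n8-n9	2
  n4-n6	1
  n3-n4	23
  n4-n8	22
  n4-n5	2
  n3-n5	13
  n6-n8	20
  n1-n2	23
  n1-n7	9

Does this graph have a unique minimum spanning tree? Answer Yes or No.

No

Kruskal: consider edges lightest-first.
n3-n8 (1): add — endpoints in different components.
n4-n6 (1): add — endpoints in different components.
n4-n5 (2): add — endpoints in different components.
n8-n9 (2): add — endpoints in different components.
n3-n7 (4): add — endpoints in different components.
n1-n8 (8): add — endpoints in different components.
n2-n5 (8): add — endpoints in different components.
n1-n7 (9): skip — n1 and n7 already connected.
n3-n9 (10): skip — n3 and n9 already connected.
n2-n6 (13): skip — n2 and n6 already connected.
n3-n5 (13): add — endpoints in different components.
Non-tree edge n6-n9 has weight 13, equal to the heaviest edge on its tree cycle — swapping gives another MST of the same weight. Not unique.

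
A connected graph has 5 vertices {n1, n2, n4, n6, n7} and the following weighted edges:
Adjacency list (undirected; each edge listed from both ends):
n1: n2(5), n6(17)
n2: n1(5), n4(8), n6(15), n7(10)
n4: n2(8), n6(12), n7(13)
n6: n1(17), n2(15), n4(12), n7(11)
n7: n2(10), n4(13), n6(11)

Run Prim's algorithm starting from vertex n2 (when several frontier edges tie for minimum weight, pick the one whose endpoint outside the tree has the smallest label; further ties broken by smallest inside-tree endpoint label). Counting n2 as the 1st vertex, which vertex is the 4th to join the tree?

n7

Prim, starting at n2.
Step 1: frontier [n1—n2 5, n2—n4 8, n2—n7 10, n2—n6 15] → take n1—n2 (5); add n1.
Step 2: frontier [n1—n6 17, n2—n4 8, n2—n7 10, n2—n6 15] → take n2—n4 (8); add n4.
Step 3: frontier [n1—n6 17, n2—n7 10, n2—n6 15, n4—n6 12, n4—n7 13] → take n2—n7 (10); add n7.
Step 4: frontier [n1—n6 17, n2—n6 15, n4—n6 12, n6—n7 11] → take n6—n7 (11); add n6.
Vertex order: n2, n1, n4, n7, n6. The 4th vertex is n7.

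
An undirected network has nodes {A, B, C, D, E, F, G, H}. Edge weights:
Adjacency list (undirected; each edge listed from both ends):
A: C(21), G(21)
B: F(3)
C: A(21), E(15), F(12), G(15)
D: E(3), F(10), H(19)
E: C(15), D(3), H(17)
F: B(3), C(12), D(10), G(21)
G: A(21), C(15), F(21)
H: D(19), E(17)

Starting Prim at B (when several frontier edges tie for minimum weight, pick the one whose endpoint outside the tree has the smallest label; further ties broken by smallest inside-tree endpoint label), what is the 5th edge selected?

C-G

Prim's algorithm from B:
Step 1: frontier [B—F 3] → take B—F (3); add F.
Step 2: frontier [D—F 10, C—F 12, F—G 21] → take D—F (10); add D.
Step 3: frontier [D—E 3, D—H 19, C—F 12, F—G 21] → take D—E (3); add E.
Step 4: frontier [D—H 19, C—E 15, E—H 17, C—F 12, F—G 21] → take C—F (12); add C.
Step 5: frontier [C—G 15, A—C 21, D—H 19, E—H 17, F—G 21] → take C—G (15); add G.
Step 6: frontier [A—C 21, D—H 19, E—H 17, A—G 21] → take E—H (17); add H.
Step 7: frontier [A—C 21, A—G 21] → take A—C (21); add A.
The 5th edge added is C—G.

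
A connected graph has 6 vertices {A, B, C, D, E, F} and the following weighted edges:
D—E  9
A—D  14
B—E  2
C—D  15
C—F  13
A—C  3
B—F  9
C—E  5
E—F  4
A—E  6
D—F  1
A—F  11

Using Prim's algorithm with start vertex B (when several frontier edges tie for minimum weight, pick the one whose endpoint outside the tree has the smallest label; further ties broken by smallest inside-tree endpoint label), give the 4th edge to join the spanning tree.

C-E

Grow the tree from B using Prim:
Step 1: frontier [B—E 2, B—F 9] → take B—E (2); add E.
Step 2: frontier [B—F 9, E—F 4, C—E 5, A—E 6, D—E 9] → take E—F (4); add F.
Step 3: frontier [C—E 5, A—E 6, D—E 9, D—F 1, A—F 11, C—F 13] → take D—F (1); add D.
Step 4: frontier [A—D 14, C—D 15, C—E 5, A—E 6, A—F 11, C—F 13] → take C—E (5); add C.
Step 5: frontier [A—C 3, A—D 14, A—E 6, A—F 11] → take A—C (3); add A.
The 4th edge added is C—E.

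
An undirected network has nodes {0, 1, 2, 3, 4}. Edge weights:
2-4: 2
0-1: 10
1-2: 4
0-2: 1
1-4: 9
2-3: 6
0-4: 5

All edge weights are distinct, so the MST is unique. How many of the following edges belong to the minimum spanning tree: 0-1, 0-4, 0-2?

1

Kruskal's algorithm — process edges by increasing weight (ties by edge label):
0-2 (1): add — endpoints in different components.
2-4 (2): add — endpoints in different components.
1-2 (4): add — endpoints in different components.
0-4 (5): skip — 0 and 4 already connected.
2-3 (6): add — endpoints in different components.
MST edge set: {0-2, 2-4, 1-2, 2-3}.
Of the listed edges, {0-2} are in the MST → 1.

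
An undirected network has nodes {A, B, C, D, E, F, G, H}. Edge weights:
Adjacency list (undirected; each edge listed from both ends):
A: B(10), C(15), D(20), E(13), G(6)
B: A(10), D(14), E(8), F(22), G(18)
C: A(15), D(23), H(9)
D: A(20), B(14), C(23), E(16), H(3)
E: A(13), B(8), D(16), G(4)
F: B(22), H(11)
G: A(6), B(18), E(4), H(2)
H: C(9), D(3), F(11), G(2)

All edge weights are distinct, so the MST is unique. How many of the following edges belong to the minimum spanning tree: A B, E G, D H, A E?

Sort edges by weight, then run Kruskal:
G H (2): add — endpoints in different components.
D H (3): add — endpoints in different components.
E G (4): add — endpoints in different components.
A G (6): add — endpoints in different components.
B E (8): add — endpoints in different components.
C H (9): add — endpoints in different components.
A B (10): skip — A and B already connected.
F H (11): add — endpoints in different components.
MST edge set: {G H, D H, E G, A G, B E, C H, F H}.
Of the listed edges, {E G, D H} are in the MST → 2.

2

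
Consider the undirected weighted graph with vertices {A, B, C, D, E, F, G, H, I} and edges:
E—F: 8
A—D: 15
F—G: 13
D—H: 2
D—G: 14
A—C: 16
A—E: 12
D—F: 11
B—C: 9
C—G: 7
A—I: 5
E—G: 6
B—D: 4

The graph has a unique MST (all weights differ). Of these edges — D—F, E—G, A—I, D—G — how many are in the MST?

Kruskal: consider edges lightest-first.
D—H (2): add — endpoints in different components.
B—D (4): add — endpoints in different components.
A—I (5): add — endpoints in different components.
E—G (6): add — endpoints in different components.
C—G (7): add — endpoints in different components.
E—F (8): add — endpoints in different components.
B—C (9): add — endpoints in different components.
D—F (11): skip — D and F already connected.
A—E (12): add — endpoints in different components.
MST edge set: {D—H, B—D, A—I, E—G, C—G, E—F, B—C, A—E}.
Of the listed edges, {E—G, A—I} are in the MST → 2.

2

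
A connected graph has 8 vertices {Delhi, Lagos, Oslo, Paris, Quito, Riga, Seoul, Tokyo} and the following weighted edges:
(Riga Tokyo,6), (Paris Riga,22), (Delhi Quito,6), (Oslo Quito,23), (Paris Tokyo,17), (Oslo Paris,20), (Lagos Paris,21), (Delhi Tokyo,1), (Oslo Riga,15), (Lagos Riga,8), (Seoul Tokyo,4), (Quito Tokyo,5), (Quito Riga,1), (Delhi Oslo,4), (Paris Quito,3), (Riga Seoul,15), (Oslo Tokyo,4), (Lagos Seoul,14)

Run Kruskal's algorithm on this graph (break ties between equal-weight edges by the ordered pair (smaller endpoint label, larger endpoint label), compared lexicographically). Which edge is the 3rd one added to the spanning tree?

Paris-Quito

Sort edges by weight, then run Kruskal:
Delhi Tokyo (1): add — endpoints in different components.
Quito Riga (1): add — endpoints in different components.
Paris Quito (3): add — endpoints in different components.
Delhi Oslo (4): add — endpoints in different components.
Oslo Tokyo (4): skip — Tokyo and Oslo already connected.
Seoul Tokyo (4): add — endpoints in different components.
Quito Tokyo (5): add — endpoints in different components.
Delhi Quito (6): skip — Quito and Delhi already connected.
Riga Tokyo (6): skip — Riga and Tokyo already connected.
Lagos Riga (8): add — endpoints in different components.
The 3rd edge added is Paris Quito.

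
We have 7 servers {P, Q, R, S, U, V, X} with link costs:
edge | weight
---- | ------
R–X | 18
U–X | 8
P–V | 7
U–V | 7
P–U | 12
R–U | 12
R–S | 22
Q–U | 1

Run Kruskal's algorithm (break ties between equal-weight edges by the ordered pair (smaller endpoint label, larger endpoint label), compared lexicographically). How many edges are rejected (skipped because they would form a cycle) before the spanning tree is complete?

2

Kruskal's algorithm — process edges by increasing weight (ties by edge label):
Q–U (1): add — endpoints in different components.
P–V (7): add — endpoints in different components.
U–V (7): add — endpoints in different components.
U–X (8): add — endpoints in different components.
P–U (12): skip — P and U already connected.
R–U (12): add — endpoints in different components.
R–X (18): skip — X and R already connected.
R–S (22): add — endpoints in different components.
Edges rejected before the tree was complete: 2.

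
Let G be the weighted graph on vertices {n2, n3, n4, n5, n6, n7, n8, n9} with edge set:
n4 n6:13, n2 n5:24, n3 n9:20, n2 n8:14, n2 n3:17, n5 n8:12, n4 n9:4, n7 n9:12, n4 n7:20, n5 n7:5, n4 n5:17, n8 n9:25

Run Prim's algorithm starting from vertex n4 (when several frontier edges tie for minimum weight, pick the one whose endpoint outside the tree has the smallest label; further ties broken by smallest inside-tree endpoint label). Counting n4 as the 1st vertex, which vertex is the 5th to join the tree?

n8

Prim, starting at n4.
Step 1: frontier [n4 n9 4, n4 n6 13, n4 n5 17, n4 n7 20] → take n4 n9 (4); add n9.
Step 2: frontier [n4 n6 13, n4 n5 17, n4 n7 20, n7 n9 12, n3 n9 20, n8 n9 25] → take n7 n9 (12); add n7.
Step 3: frontier [n4 n6 13, n4 n5 17, n5 n7 5, n3 n9 20, n8 n9 25] → take n5 n7 (5); add n5.
Step 4: frontier [n4 n6 13, n5 n8 12, n2 n5 24, n3 n9 20, n8 n9 25] → take n5 n8 (12); add n8.
Step 5: frontier [n4 n6 13, n2 n5 24, n2 n8 14, n3 n9 20] → take n4 n6 (13); add n6.
Step 6: frontier [n2 n5 24, n2 n8 14, n3 n9 20] → take n2 n8 (14); add n2.
Step 7: frontier [n2 n3 17, n3 n9 20] → take n2 n3 (17); add n3.
Vertex order: n4, n9, n7, n5, n8, n6, n2, n3. The 5th vertex is n8.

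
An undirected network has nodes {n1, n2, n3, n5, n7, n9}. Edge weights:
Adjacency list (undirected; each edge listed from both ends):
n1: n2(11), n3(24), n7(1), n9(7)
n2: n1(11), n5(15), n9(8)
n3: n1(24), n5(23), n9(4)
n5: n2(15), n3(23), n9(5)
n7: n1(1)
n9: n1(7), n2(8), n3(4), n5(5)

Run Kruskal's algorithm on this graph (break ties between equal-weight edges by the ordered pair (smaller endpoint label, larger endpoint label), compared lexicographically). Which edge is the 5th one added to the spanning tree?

Sort edges by weight, then run Kruskal:
n1 n7 (1): add — endpoints in different components.
n3 n9 (4): add — endpoints in different components.
n5 n9 (5): add — endpoints in different components.
n1 n9 (7): add — endpoints in different components.
n2 n9 (8): add — endpoints in different components.
The 5th edge added is n2 n9.

n2-n9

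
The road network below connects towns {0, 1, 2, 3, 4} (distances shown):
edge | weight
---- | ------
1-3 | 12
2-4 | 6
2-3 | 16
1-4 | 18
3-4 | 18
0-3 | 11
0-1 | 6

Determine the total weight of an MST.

Kruskal: consider edges lightest-first.
0-1 (6): add — endpoints in different components.
2-4 (6): add — endpoints in different components.
0-3 (11): add — endpoints in different components.
1-3 (12): skip — 1 and 3 already connected.
2-3 (16): add — endpoints in different components.
MST edges: 0-1, 2-4, 0-3, 2-3; total weight 6+6+11+16 = 39.

39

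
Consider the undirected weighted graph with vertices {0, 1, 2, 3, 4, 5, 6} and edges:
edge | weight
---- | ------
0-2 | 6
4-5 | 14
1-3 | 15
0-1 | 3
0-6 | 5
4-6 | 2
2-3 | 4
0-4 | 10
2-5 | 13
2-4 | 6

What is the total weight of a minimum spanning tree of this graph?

33

Prim's algorithm from 4:
Step 1: cheapest edge leaving the tree is 4-6 (2); add 6.
Step 2: cheapest edge leaving the tree is 0-6 (5); add 0.
Step 3: cheapest edge leaving the tree is 0-1 (3); add 1.
Step 4: cheapest edge leaving the tree is 0-2 (6); add 2.
Step 5: cheapest edge leaving the tree is 2-3 (4); add 3.
Step 6: cheapest edge leaving the tree is 2-5 (13); add 5.
MST edges: 4-6, 0-6, 0-1, 0-2, 2-3, 2-5; total weight 2+5+3+6+4+13 = 33.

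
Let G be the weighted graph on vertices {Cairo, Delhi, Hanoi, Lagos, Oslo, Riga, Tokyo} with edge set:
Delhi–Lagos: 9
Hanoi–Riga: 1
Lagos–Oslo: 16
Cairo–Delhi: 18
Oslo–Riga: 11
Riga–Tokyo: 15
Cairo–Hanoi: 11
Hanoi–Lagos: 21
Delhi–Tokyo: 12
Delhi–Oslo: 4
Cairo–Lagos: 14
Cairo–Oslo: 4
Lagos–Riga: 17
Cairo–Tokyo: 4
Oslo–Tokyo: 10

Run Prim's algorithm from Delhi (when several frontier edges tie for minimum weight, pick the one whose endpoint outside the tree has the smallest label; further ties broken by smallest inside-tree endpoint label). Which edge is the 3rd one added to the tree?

Prim, starting at Delhi.
Step 1: cheapest edge leaving the tree is Delhi–Oslo (4); add Oslo.
Step 2: cheapest edge leaving the tree is Cairo–Oslo (4); add Cairo.
Step 3: cheapest edge leaving the tree is Cairo–Tokyo (4); add Tokyo.
Step 4: cheapest edge leaving the tree is Delhi–Lagos (9); add Lagos.
Step 5: cheapest edge leaving the tree is Cairo–Hanoi (11); add Hanoi.
Step 6: cheapest edge leaving the tree is Hanoi–Riga (1); add Riga.
The 3rd edge added is Cairo–Tokyo.

Cairo-Tokyo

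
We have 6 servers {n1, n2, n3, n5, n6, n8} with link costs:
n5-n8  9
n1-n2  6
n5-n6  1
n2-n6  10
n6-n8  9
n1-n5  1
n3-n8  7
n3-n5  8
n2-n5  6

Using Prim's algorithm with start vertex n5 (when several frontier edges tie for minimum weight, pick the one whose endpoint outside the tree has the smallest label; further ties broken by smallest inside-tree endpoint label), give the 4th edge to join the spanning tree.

n3-n5

Prim, starting at n5.
Step 1: frontier [n1-n5 1, n5-n6 1, n2-n5 6, n3-n5 8, n5-n8 9] → take n1-n5 (1); add n1.
Step 2: frontier [n1-n2 6, n5-n6 1, n2-n5 6, n3-n5 8, n5-n8 9] → take n5-n6 (1); add n6.
Step 3: frontier [n1-n2 6, n2-n5 6, n3-n5 8, n5-n8 9, n6-n8 9, n2-n6 10] → take n1-n2 (6); add n2.
Step 4: frontier [n3-n5 8, n5-n8 9, n6-n8 9] → take n3-n5 (8); add n3.
Step 5: frontier [n3-n8 7, n5-n8 9, n6-n8 9] → take n3-n8 (7); add n8.
The 4th edge added is n3-n5.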